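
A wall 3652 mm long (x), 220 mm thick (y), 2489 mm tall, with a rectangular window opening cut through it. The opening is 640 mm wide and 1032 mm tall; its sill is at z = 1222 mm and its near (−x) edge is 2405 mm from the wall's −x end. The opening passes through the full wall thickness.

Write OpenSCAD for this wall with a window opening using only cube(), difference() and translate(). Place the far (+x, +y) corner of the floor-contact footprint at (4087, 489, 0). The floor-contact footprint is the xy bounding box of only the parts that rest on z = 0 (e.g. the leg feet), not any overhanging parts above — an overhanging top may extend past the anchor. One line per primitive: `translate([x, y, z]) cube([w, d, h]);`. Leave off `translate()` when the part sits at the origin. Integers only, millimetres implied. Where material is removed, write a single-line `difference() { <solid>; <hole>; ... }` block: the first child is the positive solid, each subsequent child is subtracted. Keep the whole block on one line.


difference() { translate([435, 269, 0]) cube([3652, 220, 2489]); translate([2840, 269, 1222]) cube([640, 220, 1032]); }


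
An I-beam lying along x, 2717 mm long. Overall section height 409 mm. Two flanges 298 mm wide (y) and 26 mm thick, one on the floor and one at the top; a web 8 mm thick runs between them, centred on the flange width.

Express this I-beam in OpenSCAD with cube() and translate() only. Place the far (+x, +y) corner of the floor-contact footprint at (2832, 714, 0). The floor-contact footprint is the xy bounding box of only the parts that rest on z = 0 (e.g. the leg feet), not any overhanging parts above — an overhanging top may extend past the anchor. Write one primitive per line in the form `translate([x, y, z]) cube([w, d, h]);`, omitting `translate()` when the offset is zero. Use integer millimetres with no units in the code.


translate([115, 416, 0]) cube([2717, 298, 26]);
translate([115, 561, 26]) cube([2717, 8, 357]);
translate([115, 416, 383]) cube([2717, 298, 26]);


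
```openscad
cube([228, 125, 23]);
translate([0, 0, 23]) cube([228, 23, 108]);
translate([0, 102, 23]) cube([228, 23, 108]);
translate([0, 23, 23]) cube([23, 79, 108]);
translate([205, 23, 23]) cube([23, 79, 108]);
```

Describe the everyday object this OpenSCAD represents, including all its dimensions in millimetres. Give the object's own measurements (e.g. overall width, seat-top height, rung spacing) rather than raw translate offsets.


An open-topped rectangular box: outside dimensions 228×125×131 mm, with a uniform wall and base thickness of 23 mm. The base is a full 228×125 slab on the floor; four walls sit on top of the base. The front and back walls (the −y and +y sides) span the full width; the two side walls fit between them.


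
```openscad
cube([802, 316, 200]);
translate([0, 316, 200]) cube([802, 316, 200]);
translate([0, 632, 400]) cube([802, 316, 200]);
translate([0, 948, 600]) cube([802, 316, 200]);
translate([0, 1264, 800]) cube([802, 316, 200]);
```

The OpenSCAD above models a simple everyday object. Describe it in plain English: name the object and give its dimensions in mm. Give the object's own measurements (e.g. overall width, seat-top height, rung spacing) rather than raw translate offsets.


A straight staircase of 5 solid steps. Each step is 802 mm wide (x), 316 mm deep (y, the going) and 200 mm tall (the rise). The first step rests on the floor; each subsequent step sits one going further in +y and one rise higher in +z, directly behind and above the previous step with no overlap.


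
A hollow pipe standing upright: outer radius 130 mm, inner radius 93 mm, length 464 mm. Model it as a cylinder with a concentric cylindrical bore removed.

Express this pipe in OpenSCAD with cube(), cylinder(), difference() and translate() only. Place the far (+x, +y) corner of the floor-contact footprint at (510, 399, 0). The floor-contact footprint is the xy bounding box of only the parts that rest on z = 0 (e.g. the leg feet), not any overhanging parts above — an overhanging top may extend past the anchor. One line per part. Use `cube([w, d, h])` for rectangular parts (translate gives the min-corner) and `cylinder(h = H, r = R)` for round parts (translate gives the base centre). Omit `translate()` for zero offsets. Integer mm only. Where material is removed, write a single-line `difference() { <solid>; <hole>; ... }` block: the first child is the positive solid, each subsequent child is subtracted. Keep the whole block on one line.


difference() { translate([380, 269, 0]) cylinder(h = 464, r = 130); translate([380, 269, 0]) cylinder(h = 464, r = 93); }


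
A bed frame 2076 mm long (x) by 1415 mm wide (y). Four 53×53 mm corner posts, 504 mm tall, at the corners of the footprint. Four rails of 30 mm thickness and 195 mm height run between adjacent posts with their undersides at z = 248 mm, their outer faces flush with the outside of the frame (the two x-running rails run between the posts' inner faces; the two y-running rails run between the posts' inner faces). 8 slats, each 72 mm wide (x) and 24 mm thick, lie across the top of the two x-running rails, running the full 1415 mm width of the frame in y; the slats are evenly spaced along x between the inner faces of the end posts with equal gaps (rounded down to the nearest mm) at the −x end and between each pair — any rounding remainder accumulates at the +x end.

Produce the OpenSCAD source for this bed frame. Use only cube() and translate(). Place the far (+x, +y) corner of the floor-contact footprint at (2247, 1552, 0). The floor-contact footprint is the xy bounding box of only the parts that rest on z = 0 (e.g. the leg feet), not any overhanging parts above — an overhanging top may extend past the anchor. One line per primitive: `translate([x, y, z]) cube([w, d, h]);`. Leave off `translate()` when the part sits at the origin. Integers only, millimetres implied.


// slat z = rail_z + rail_h = 248 + 195 = 443
// slat gap = ⌊(1970 − 8·72) / 9⌋ = 154
translate([171, 137, 0]) cube([53, 53, 504]);
translate([171, 1499, 0]) cube([53, 53, 504]);
translate([2194, 137, 0]) cube([53, 53, 504]);
translate([2194, 1499, 0]) cube([53, 53, 504]);
translate([224, 137, 248]) cube([1970, 30, 195]);
translate([224, 1522, 248]) cube([1970, 30, 195]);
translate([171, 190, 248]) cube([30, 1309, 195]);
translate([2217, 190, 248]) cube([30, 1309, 195]);
translate([378, 137, 443]) cube([72, 1415, 24]);
translate([604, 137, 443]) cube([72, 1415, 24]);
translate([830, 137, 443]) cube([72, 1415, 24]);
translate([1056, 137, 443]) cube([72, 1415, 24]);
translate([1282, 137, 443]) cube([72, 1415, 24]);
translate([1508, 137, 443]) cube([72, 1415, 24]);
translate([1734, 137, 443]) cube([72, 1415, 24]);
translate([1960, 137, 443]) cube([72, 1415, 24]);


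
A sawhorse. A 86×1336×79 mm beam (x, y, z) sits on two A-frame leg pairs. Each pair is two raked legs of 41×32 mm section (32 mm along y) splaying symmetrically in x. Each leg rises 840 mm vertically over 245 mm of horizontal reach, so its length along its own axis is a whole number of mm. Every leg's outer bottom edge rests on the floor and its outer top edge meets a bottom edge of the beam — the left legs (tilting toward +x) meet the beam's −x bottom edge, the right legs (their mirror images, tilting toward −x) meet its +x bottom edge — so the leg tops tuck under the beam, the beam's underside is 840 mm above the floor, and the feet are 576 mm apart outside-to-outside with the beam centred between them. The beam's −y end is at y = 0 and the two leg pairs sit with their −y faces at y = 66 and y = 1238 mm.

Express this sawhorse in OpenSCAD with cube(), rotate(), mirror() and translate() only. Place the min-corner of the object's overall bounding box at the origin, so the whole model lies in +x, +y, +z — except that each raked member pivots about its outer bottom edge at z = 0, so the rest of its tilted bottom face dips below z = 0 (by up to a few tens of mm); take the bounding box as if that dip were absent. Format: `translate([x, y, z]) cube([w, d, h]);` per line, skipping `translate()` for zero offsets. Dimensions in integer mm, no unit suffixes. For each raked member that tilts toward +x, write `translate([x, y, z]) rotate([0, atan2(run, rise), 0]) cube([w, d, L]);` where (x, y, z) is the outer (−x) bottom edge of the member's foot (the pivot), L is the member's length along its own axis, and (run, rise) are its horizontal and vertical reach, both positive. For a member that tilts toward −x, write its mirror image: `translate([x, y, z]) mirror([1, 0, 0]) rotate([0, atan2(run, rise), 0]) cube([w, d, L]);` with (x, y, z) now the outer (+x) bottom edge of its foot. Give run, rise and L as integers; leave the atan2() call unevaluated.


// leg length = √(245² + 840²) = 875
// right-leg outer foot x = 2·245 + 86 = 576
// beam min-corner = (245, 0, 840)
translate([245, 0, 840]) cube([86, 1336, 79]);
translate([0, 66, 0]) rotate([0, atan2(245, 840), 0]) cube([41, 32, 875]);
translate([576, 66, 0]) mirror([1, 0, 0]) rotate([0, atan2(245, 840), 0]) cube([41, 32, 875]);
translate([0, 1238, 0]) rotate([0, atan2(245, 840), 0]) cube([41, 32, 875]);
translate([576, 1238, 0]) mirror([1, 0, 0]) rotate([0, atan2(245, 840), 0]) cube([41, 32, 875]);


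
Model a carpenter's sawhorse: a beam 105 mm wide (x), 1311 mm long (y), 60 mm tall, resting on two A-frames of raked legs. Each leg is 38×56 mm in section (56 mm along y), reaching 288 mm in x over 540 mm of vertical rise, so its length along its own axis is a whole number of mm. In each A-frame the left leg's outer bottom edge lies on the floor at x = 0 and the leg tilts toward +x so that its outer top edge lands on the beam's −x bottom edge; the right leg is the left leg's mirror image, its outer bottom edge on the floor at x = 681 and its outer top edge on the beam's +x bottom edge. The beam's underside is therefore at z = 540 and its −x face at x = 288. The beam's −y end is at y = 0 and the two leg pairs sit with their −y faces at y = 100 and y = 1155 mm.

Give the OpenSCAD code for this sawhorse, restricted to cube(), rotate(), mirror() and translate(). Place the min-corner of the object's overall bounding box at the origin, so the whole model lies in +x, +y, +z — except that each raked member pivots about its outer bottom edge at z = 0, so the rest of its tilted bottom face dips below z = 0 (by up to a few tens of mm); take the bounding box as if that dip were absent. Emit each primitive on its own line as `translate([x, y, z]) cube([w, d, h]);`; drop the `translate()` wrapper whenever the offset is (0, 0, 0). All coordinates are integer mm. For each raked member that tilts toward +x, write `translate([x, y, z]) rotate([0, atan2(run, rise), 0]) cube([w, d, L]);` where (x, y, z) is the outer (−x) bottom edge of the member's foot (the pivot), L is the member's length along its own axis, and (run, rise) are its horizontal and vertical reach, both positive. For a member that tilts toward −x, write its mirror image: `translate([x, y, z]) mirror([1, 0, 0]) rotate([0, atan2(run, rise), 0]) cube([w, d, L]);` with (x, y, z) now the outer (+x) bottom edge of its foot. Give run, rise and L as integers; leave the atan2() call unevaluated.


translate([288, 0, 540]) cube([105, 1311, 60]);
translate([0, 100, 0]) rotate([0, atan2(288, 540), 0]) cube([38, 56, 612]);
translate([681, 100, 0]) mirror([1, 0, 0]) rotate([0, atan2(288, 540), 0]) cube([38, 56, 612]);
translate([0, 1155, 0]) rotate([0, atan2(288, 540), 0]) cube([38, 56, 612]);
translate([681, 1155, 0]) mirror([1, 0, 0]) rotate([0, atan2(288, 540), 0]) cube([38, 56, 612]);


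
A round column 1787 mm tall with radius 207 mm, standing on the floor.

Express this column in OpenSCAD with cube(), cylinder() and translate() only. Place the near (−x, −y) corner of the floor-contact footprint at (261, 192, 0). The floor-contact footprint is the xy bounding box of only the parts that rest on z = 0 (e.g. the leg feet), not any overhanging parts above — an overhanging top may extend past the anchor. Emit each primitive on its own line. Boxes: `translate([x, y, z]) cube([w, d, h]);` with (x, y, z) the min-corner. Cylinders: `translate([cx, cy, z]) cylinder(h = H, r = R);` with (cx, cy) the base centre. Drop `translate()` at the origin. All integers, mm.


translate([468, 399, 0]) cylinder(h = 1787, r = 207);


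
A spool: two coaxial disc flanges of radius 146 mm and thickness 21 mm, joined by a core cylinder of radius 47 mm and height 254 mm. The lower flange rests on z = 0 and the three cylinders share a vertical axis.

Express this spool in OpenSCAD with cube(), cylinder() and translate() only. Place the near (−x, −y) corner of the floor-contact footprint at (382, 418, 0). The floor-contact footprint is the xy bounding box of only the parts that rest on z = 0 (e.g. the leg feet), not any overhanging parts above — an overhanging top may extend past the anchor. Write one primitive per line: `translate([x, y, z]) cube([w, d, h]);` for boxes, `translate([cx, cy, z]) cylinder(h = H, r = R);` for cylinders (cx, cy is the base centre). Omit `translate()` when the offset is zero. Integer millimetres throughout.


translate([528, 564, 0]) cylinder(h = 21, r = 146);
translate([528, 564, 21]) cylinder(h = 254, r = 47);
translate([528, 564, 275]) cylinder(h = 21, r = 146);


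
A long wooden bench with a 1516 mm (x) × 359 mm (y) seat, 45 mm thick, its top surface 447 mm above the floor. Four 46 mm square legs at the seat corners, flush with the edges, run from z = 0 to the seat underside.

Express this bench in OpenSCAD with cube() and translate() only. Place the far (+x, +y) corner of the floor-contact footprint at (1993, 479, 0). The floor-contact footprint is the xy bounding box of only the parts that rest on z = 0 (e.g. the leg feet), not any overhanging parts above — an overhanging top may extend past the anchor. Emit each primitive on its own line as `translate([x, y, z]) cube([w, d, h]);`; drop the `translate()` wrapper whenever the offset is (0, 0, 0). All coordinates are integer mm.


translate([477, 120, 402]) cube([1516, 359, 45]);
translate([477, 120, 0]) cube([46, 46, 402]);
translate([477, 433, 0]) cube([46, 46, 402]);
translate([1947, 120, 0]) cube([46, 46, 402]);
translate([1947, 433, 0]) cube([46, 46, 402]);


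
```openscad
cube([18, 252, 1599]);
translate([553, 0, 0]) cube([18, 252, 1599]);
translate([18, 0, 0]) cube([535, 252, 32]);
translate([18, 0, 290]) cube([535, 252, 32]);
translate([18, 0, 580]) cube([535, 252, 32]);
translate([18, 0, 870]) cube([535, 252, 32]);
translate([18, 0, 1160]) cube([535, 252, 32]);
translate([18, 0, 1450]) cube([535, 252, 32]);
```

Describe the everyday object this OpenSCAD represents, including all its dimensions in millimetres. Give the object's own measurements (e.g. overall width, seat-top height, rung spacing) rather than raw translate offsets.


An open bookshelf. Two side panels, each 18 mm thick, 252 mm deep and 1599 mm tall, stand 571 mm apart (outside-to-outside). Between them sit 6 shelves, each 32 mm thick and 252 mm deep, spanning the full gap between the sides. The bottom shelf rests on the floor (its underside at z = 0) and the clear gap between one shelf's top and the next shelf's underside is 258 mm.


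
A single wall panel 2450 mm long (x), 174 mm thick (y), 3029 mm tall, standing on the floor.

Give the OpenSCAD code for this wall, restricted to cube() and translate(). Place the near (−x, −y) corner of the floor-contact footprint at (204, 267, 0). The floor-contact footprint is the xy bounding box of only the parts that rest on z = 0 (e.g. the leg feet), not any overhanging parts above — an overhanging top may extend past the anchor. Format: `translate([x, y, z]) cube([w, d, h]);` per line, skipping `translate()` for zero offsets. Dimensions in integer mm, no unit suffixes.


translate([204, 267, 0]) cube([2450, 174, 3029]);


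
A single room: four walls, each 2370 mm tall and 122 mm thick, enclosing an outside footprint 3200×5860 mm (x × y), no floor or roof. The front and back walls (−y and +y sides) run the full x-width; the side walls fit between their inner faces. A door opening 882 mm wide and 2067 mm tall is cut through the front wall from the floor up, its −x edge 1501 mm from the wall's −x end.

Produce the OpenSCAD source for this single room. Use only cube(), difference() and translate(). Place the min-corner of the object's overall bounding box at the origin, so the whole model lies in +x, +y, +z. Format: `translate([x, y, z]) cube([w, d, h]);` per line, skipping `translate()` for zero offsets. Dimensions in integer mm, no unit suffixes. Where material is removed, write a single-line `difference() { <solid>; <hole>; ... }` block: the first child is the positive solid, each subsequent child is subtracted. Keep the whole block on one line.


difference() { cube([3200, 122, 2370]); translate([1501, 0, 0]) cube([882, 122, 2067]); }
translate([0, 5738, 0]) cube([3200, 122, 2370]);
translate([0, 122, 0]) cube([122, 5616, 2370]);
translate([3078, 122, 0]) cube([122, 5616, 2370]);


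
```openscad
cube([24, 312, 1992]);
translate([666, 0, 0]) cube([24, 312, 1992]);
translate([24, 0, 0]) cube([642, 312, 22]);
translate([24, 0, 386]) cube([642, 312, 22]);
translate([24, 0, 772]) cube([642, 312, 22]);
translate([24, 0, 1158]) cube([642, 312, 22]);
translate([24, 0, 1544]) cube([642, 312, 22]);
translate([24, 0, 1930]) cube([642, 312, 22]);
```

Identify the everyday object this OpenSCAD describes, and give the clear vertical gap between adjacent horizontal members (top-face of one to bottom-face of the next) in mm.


A bookshelf. The clear shelf gap is 364 mm.

Two tall side panels with 6 horizontal boards between them — a bookshelf. The first two shelf undersides are at z = 0 and z = 386; with shelf thickness 22, the clear gap is 386 − 0 − 22 = 364 mm.


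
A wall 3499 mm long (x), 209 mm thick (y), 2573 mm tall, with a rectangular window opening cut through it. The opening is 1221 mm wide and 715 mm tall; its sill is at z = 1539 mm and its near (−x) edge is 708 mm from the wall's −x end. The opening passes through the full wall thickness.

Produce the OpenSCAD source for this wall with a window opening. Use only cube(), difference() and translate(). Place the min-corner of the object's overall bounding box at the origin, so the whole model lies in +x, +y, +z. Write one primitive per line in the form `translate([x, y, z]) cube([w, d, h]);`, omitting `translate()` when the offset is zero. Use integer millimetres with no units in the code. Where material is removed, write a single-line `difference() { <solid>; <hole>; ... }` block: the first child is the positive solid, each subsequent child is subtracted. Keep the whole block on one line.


difference() { cube([3499, 209, 2573]); translate([708, 0, 1539]) cube([1221, 209, 715]); }


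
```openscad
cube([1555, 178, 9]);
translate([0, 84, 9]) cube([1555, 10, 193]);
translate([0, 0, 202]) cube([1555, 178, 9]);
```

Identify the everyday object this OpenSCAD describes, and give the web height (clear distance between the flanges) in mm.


An I-beam. The web height is 193 mm.

Two wide flanges with a thin centred web — an I-beam. Overall 211 mm minus two 9 mm flanges gives a web of 211 − 2·9 = 193 mm.


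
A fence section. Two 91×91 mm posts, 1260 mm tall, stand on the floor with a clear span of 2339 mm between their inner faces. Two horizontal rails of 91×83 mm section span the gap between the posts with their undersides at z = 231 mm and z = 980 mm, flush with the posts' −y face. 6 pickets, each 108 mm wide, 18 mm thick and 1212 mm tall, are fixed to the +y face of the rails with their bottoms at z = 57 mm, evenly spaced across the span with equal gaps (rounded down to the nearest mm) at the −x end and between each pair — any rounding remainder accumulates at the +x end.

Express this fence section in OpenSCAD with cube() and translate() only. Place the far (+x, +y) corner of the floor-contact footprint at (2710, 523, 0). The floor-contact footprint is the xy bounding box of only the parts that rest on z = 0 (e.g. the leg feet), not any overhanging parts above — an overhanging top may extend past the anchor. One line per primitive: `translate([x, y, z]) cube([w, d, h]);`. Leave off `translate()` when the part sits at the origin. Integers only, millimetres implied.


translate([189, 432, 0]) cube([91, 91, 1260]);
translate([2619, 432, 0]) cube([91, 91, 1260]);
translate([280, 432, 231]) cube([2339, 91, 83]);
translate([280, 432, 980]) cube([2339, 91, 83]);
translate([521, 523, 57]) cube([108, 18, 1212]);
translate([870, 523, 57]) cube([108, 18, 1212]);
translate([1219, 523, 57]) cube([108, 18, 1212]);
translate([1568, 523, 57]) cube([108, 18, 1212]);
translate([1917, 523, 57]) cube([108, 18, 1212]);
translate([2266, 523, 57]) cube([108, 18, 1212]);


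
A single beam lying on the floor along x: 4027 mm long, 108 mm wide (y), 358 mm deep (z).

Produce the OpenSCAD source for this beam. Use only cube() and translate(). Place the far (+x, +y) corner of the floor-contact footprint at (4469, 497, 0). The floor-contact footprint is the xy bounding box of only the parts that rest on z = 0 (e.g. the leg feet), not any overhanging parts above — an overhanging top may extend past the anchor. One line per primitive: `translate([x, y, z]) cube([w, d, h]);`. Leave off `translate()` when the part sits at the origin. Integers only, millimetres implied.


translate([442, 389, 0]) cube([4027, 108, 358]);


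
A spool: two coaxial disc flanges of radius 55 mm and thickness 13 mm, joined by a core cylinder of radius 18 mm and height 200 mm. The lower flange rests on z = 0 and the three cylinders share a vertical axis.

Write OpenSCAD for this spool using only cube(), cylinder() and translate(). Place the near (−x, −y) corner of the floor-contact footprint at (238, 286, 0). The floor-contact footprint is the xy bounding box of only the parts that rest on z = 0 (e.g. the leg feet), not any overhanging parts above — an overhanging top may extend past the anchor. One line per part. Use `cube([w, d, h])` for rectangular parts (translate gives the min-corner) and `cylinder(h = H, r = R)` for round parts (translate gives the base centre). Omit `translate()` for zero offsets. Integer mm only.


translate([293, 341, 0]) cylinder(h = 13, r = 55);
translate([293, 341, 13]) cylinder(h = 200, r = 18);
translate([293, 341, 213]) cylinder(h = 13, r = 55);


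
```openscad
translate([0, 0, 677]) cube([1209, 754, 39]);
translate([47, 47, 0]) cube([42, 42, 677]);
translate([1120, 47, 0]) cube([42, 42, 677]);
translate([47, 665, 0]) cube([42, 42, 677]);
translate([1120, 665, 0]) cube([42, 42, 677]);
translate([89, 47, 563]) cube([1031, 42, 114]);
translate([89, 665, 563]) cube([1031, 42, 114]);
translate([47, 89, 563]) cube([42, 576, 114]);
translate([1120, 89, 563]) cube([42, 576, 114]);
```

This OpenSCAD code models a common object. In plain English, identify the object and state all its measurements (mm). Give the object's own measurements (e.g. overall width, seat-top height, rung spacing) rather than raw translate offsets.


A table: top 1209 mm (x) × 754 mm (y), 39 mm thick, upper face at z = 716 mm, on four 42×42 mm square legs, each inset 47 mm from the nearest pair of top edges from z = 0 to the bottom of the top. Four apron rails, 42 mm thick and 114 mm tall, run between adjacent legs with their top edges flush with the underside of the top and their outer faces flush with the legs' outer faces.


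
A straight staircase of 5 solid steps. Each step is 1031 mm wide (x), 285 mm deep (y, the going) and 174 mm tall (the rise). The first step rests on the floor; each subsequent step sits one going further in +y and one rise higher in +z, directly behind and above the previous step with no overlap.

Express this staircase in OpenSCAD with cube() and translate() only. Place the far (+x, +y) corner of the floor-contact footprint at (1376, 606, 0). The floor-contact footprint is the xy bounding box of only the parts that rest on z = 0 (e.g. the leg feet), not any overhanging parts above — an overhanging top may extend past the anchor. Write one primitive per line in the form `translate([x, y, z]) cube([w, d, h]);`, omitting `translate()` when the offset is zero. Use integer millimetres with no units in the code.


translate([345, 321, 0]) cube([1031, 285, 174]);
translate([345, 606, 174]) cube([1031, 285, 174]);
translate([345, 891, 348]) cube([1031, 285, 174]);
translate([345, 1176, 522]) cube([1031, 285, 174]);
translate([345, 1461, 696]) cube([1031, 285, 174]);


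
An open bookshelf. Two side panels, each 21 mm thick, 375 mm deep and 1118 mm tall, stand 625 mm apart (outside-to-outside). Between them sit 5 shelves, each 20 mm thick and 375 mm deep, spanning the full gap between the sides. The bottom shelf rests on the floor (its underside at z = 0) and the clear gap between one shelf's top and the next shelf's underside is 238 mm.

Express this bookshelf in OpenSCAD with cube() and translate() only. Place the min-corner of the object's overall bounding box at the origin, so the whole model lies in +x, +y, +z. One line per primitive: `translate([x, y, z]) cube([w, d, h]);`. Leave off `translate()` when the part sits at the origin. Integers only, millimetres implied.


cube([21, 375, 1118]);
translate([604, 0, 0]) cube([21, 375, 1118]);
translate([21, 0, 0]) cube([583, 375, 20]);
translate([21, 0, 258]) cube([583, 375, 20]);
translate([21, 0, 516]) cube([583, 375, 20]);
translate([21, 0, 774]) cube([583, 375, 20]);
translate([21, 0, 1032]) cube([583, 375, 20]);


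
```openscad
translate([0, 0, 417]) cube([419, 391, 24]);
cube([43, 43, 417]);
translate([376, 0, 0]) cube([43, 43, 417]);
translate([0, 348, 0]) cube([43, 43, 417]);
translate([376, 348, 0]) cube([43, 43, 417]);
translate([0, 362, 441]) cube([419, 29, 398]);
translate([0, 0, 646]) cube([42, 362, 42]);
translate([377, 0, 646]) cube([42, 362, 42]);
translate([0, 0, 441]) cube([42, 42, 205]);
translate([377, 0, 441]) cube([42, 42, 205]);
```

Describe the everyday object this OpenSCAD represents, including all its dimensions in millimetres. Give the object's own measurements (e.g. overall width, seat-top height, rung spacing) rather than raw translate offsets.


A chair. The seat is a 419×391×24 mm slab with its top at z = 441 mm, on four 43×43 mm corner legs (flush with the seat edges, standing on z = 0). A flat backrest 29 mm thick, 398 mm tall, spans the full seat width and rises from the seat top along its +y edge, rear face flush with the rear of the seat. Two armrests of 42×42 mm section run along each side from the seat's front edge to the front of the backrest, top faces 247 mm above the seat top and outer faces flush with the seat's x-edges; a 42×42 mm post under the front of each armrest stands on the seat at the front corner.


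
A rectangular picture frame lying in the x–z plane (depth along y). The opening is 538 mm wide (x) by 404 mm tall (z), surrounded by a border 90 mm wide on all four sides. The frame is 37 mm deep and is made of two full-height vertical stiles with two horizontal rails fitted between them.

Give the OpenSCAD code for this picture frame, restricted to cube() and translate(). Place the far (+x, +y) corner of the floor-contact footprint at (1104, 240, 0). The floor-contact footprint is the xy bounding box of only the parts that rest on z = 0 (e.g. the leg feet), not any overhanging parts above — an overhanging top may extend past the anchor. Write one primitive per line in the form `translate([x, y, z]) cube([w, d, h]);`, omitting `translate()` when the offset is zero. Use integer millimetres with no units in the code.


translate([386, 203, 0]) cube([90, 37, 584]);
translate([1014, 203, 0]) cube([90, 37, 584]);
translate([476, 203, 0]) cube([538, 37, 90]);
translate([476, 203, 494]) cube([538, 37, 90]);


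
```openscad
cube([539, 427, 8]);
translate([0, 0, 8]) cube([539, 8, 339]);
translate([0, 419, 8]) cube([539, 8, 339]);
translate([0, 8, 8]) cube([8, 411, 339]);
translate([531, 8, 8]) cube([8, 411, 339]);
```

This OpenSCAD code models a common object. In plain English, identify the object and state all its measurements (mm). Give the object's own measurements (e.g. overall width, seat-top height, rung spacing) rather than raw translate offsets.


An open-topped rectangular box: outside dimensions 539×427×347 mm, with a uniform wall and base thickness of 8 mm. The base is a full 539×427 slab on the floor; four walls sit on top of the base. The front and back walls (the −y and +y sides) span the full width; the two side walls fit between them.


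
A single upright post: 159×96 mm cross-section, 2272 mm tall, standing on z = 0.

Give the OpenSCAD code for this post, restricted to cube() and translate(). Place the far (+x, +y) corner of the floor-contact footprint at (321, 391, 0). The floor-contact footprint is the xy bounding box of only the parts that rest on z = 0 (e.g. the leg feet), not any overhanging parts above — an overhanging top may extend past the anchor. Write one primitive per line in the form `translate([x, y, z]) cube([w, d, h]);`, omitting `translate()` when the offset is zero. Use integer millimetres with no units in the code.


translate([162, 295, 0]) cube([159, 96, 2272]);


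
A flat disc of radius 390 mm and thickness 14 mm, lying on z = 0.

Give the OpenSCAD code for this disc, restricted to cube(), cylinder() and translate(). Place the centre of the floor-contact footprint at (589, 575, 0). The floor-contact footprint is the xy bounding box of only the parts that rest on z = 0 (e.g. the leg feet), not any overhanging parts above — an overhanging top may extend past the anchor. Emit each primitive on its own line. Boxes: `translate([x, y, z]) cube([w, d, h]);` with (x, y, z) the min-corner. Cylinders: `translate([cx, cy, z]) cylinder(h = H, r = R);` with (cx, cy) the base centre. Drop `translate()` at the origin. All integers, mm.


translate([589, 575, 0]) cylinder(h = 14, r = 390);


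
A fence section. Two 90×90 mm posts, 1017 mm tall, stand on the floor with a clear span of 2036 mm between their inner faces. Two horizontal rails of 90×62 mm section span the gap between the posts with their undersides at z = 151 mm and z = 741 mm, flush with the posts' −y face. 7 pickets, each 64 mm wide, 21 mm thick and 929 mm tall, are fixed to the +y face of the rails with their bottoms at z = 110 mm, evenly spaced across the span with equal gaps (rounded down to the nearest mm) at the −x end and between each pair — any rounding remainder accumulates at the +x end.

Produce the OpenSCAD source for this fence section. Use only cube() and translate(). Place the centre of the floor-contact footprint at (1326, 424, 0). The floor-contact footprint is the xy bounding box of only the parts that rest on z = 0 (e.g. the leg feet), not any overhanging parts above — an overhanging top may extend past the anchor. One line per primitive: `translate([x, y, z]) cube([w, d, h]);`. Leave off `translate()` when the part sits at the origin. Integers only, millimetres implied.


translate([218, 379, 0]) cube([90, 90, 1017]);
translate([2344, 379, 0]) cube([90, 90, 1017]);
translate([308, 379, 151]) cube([2036, 90, 62]);
translate([308, 379, 741]) cube([2036, 90, 62]);
translate([506, 469, 110]) cube([64, 21, 929]);
translate([768, 469, 110]) cube([64, 21, 929]);
translate([1030, 469, 110]) cube([64, 21, 929]);
translate([1292, 469, 110]) cube([64, 21, 929]);
translate([1554, 469, 110]) cube([64, 21, 929]);
translate([1816, 469, 110]) cube([64, 21, 929]);
translate([2078, 469, 110]) cube([64, 21, 929]);


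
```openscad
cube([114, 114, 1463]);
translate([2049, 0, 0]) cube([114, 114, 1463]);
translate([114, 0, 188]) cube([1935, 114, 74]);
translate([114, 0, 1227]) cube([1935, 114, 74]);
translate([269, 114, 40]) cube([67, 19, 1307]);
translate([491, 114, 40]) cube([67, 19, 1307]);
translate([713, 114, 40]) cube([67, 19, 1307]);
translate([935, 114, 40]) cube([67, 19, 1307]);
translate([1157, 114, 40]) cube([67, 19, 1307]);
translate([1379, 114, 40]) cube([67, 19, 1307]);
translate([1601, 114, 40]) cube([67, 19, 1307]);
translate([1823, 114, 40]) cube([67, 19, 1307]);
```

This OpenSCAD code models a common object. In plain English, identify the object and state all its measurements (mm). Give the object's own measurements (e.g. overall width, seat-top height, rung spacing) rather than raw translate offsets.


A fence section. Two 114×114 mm posts, 1463 mm tall, stand on the floor with a clear span of 1935 mm between their inner faces. Two horizontal rails of 114×74 mm section span the gap between the posts with their undersides at z = 188 mm and z = 1227 mm, flush with the posts' −y face. 8 pickets, each 67 mm wide, 19 mm thick and 1307 mm tall, are fixed to the +y face of the rails with their bottoms at z = 40 mm, spaced across the span with a 155 mm gap after the −x post and between neighbouring pickets, with 159 mm left before the +x post.


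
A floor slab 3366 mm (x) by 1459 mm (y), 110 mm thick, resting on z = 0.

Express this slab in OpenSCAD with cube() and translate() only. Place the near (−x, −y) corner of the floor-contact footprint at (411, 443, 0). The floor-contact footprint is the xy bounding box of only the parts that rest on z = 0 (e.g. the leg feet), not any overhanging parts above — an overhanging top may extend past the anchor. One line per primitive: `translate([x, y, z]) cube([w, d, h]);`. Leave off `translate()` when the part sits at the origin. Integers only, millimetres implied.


translate([411, 443, 0]) cube([3366, 1459, 110]);


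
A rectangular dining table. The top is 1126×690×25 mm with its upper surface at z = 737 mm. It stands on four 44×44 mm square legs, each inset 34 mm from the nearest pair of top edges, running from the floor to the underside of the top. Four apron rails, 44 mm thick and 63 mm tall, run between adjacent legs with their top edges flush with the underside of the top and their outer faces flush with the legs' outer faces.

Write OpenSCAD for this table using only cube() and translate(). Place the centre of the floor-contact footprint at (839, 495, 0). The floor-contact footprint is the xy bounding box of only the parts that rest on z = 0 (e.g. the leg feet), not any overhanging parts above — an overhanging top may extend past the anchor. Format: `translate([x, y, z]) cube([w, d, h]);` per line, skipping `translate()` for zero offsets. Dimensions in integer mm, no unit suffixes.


// leg_h = 737 - 25 = 712
// apron z = 712 - 63 = 649
translate([276, 150, 712]) cube([1126, 690, 25]);
translate([310, 184, 0]) cube([44, 44, 712]);
translate([1324, 184, 0]) cube([44, 44, 712]);
translate([310, 762, 0]) cube([44, 44, 712]);
translate([1324, 762, 0]) cube([44, 44, 712]);
translate([354, 184, 649]) cube([970, 44, 63]);
translate([354, 762, 649]) cube([970, 44, 63]);
translate([310, 228, 649]) cube([44, 534, 63]);
translate([1324, 228, 649]) cube([44, 534, 63]);


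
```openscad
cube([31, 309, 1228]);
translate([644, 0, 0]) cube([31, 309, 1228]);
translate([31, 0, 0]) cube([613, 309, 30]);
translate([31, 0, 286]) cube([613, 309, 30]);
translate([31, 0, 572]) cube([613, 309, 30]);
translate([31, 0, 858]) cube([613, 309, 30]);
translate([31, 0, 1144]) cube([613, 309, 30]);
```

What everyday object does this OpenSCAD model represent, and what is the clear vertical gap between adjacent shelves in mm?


A bookshelf. The clear shelf gap is 256 mm.

Two tall side panels with 5 horizontal boards between them — a bookshelf. The first two shelf undersides are at z = 0 and z = 286; with shelf thickness 30, the clear gap is 286 − 0 − 30 = 256 mm.


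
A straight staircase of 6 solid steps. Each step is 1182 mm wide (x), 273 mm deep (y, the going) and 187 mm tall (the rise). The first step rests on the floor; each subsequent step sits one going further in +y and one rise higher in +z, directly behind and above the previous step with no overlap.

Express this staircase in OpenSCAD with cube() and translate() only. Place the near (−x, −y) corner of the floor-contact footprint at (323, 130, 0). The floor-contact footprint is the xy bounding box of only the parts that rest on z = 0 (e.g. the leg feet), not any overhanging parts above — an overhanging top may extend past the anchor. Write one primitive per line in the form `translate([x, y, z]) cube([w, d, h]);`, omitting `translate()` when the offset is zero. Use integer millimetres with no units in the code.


translate([323, 130, 0]) cube([1182, 273, 187]);
translate([323, 403, 187]) cube([1182, 273, 187]);
translate([323, 676, 374]) cube([1182, 273, 187]);
translate([323, 949, 561]) cube([1182, 273, 187]);
translate([323, 1222, 748]) cube([1182, 273, 187]);
translate([323, 1495, 935]) cube([1182, 273, 187]);


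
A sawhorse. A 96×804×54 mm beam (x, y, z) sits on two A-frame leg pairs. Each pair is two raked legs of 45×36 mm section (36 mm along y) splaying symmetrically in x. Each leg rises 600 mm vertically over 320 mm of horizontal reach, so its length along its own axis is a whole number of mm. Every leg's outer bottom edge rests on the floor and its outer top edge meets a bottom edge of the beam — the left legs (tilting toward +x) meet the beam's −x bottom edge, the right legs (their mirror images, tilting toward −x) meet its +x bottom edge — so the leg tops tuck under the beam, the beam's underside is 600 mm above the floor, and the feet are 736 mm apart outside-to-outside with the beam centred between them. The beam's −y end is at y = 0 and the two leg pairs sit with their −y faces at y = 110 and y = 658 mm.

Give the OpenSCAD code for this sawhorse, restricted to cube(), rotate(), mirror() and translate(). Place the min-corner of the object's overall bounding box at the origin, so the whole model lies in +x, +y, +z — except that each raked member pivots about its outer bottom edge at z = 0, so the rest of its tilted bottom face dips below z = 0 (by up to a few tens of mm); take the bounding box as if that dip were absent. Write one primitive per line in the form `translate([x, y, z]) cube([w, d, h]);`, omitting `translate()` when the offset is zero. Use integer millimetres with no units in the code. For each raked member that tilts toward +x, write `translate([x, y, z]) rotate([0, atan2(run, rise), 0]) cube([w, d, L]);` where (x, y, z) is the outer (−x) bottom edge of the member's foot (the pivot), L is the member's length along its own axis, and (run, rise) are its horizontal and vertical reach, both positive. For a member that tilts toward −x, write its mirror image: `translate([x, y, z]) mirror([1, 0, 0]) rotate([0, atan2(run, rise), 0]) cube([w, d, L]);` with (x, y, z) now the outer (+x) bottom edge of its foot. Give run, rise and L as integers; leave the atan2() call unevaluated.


// leg length = √(320² + 600²) = 680
// right-leg outer foot x = 2·320 + 96 = 736
// beam min-corner = (320, 0, 600)
translate([320, 0, 600]) cube([96, 804, 54]);
translate([0, 110, 0]) rotate([0, atan2(320, 600), 0]) cube([45, 36, 680]);
translate([736, 110, 0]) mirror([1, 0, 0]) rotate([0, atan2(320, 600), 0]) cube([45, 36, 680]);
translate([0, 658, 0]) rotate([0, atan2(320, 600), 0]) cube([45, 36, 680]);
translate([736, 658, 0]) mirror([1, 0, 0]) rotate([0, atan2(320, 600), 0]) cube([45, 36, 680]);


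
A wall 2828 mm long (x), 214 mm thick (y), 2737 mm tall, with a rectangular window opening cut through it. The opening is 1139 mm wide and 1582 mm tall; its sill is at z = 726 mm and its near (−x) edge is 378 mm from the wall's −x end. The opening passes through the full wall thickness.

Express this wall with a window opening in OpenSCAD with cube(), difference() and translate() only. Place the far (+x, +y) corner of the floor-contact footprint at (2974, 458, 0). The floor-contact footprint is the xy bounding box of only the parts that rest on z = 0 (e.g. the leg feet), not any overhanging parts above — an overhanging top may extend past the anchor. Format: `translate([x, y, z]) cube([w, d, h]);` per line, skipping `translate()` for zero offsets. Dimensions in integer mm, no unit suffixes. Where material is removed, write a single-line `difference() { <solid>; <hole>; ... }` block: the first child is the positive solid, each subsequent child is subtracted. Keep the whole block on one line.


difference() { translate([146, 244, 0]) cube([2828, 214, 2737]); translate([524, 244, 726]) cube([1139, 214, 1582]); }
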